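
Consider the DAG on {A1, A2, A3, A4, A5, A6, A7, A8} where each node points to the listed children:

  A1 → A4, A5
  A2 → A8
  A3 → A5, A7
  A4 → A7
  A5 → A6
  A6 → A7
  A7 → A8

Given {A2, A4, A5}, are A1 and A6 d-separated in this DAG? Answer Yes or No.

Enumerating the 4 paths from A1 to A6 and testing each for blocking by {A2, A4, A5}:
Path 1: A1 → A5 ← A3 → A7 ← A6
  A7 is a collider here and neither A7 nor any of its descendants is conditioned on, so the collider stays closed — the path is blocked at A7.
Path 2: A1 → A5 → A6
  A5 is a chain here and A5 is conditioned on, so the path is blocked at A5.
Path 3: A1 → A4 → A7 ← A3 → A5 → A6
  A4 is a chain here and A4 is conditioned on, so the path is blocked at A4.
Path 4: A1 → A4 → A7 ← A6
  A4 is a chain here and A4 is conditioned on, so the path is blocked at A4.
All paths are blocked; A1 ⊥ A6 | {A2, A4, A5} holds.

Yes — A1 and A6 are d-separated given {A2, A4, A5}.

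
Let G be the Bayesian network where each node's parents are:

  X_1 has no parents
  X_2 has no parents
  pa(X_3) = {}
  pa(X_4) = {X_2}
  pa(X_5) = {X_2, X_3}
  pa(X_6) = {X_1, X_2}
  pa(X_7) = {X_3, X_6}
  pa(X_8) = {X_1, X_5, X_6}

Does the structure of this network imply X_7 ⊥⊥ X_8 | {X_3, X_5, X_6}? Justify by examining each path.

Yes — X_7 and X_8 are d-separated given {X_3, X_5, X_6}.

Enumerating the 6 paths from X_7 to X_8 and testing each for blocking by {X_3, X_5, X_6}:
Path 1: X_7 ← X_6 ← X_1 → X_8
  X_6 is a chain here and X_6 is conditioned on, so the path is blocked at X_6.
Path 2: X_7 ← X_6 ← X_2 → X_5 → X_8
  X_6 is a chain here and X_6 is conditioned on, so the path is blocked at X_6.
Path 3: X_7 ← X_6 → X_8
  X_6 is a fork here and X_6 is conditioned on, so the path is blocked at X_6.
Path 4: X_7 ← X_3 → X_5 ← X_2 → X_6 ← X_1 → X_8
  X_3 is a fork here and X_3 is conditioned on, so the path is blocked at X_3.
Path 5: X_7 ← X_3 → X_5 ← X_2 → X_6 → X_8
  X_3 is a fork here and X_3 is conditioned on, so the path is blocked at X_3.
Path 6: X_7 ← X_3 → X_5 → X_8
  X_3 is a fork here and X_3 is conditioned on, so the path is blocked at X_3.
All paths are blocked; X_7 ⊥ X_8 | {X_3, X_5, X_6} holds.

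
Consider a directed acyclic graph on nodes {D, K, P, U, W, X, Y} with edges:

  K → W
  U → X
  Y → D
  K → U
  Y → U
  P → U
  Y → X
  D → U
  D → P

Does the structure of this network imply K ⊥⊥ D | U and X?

No

There are 4 undirected paths between K and D; checking each against the conditioning set {U, X}:
Path 1: K → U ← P ← D
  U is a collider and U is conditioned on, which opens it; P is a chain and P is not conditioned on — no node blocks this path, so it is active.
Path 2: K → U ← Y → D
  U is a collider and U is conditioned on, which opens it; Y is a fork and Y is not conditioned on — no node blocks this path, so it is active.
Path 3: K → U → X ← Y → D
  U is a chain here and U is conditioned on, so the path is blocked at U.
Path 4: K → U ← D
  U is a collider and U is conditioned on, which opens it — no node blocks this path, so it is active.
Since the path K → U ← P ← D is active, K and D are not d-separated given {U, X}.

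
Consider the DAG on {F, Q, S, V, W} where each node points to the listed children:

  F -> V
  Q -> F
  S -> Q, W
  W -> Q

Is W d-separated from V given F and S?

Enumerating the 2 paths from W to V and testing each for blocking by {F, S}:
Path 1: W → Q → F → V
  F is a chain here and F is conditioned on, so the path is blocked at F.
Path 2: W ← S → Q → F → V
  S is a fork here and S is conditioned on, so the path is blocked at S.
All paths are blocked; W ⊥ V | {F, S} holds.

Yes — W and V are d-separated given {F, S}.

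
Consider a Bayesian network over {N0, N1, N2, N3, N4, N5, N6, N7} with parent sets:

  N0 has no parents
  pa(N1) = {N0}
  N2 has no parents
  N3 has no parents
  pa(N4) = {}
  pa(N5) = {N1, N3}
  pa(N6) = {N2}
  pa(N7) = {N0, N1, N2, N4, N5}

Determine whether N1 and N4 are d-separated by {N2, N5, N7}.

3 paths connect N1 and N4; each must be blocked for d-separation to hold:
Path 1: N1 → N7 ← N4
  N7 is a collider and N7 is conditioned on, which opens it — no node blocks this path, so it is active.
Path 2: N1 → N5 → N7 ← N4
  N5 is a chain here and N5 is conditioned on, so the path is blocked at N5.
Path 3: N1 ← N0 → N7 ← N4
  N0 is a fork and N0 is not conditioned on; N7 is a collider and N7 is conditioned on, which opens it — no node blocks this path, so it is active.
Since the path N1 → N7 ← N4 is active, N1 and N4 are not d-separated given {N2, N5, N7}.

No — N1 and N4 are not d-separated given {N2, N5, N7}.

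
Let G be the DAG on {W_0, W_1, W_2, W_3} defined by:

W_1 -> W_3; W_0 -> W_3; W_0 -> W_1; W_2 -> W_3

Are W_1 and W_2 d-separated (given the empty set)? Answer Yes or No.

We examine all 2 paths between W_1 and W_2:
Path 1: W_1 ← W_0 → W_3 ← W_2
  W_3 is a collider here and neither W_3 nor any of its descendants is conditioned on, so the collider stays closed — the path is blocked at W_3.
Path 2: W_1 → W_3 ← W_2
  W_3 is a collider here and neither W_3 nor any of its descendants is conditioned on, so the collider stays closed — the path is blocked at W_3.
Since every path is blocked, d-separation holds.

Yes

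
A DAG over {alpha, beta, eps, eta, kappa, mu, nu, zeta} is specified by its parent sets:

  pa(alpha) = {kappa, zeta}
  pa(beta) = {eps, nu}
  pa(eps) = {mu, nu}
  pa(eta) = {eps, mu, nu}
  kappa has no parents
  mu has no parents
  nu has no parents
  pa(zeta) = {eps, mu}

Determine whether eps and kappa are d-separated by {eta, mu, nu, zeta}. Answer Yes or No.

There are 5 undirected paths between eps and kappa; checking each against the conditioning set {eta, mu, nu, zeta}:
  1. eps ← nu → eta ← mu → zeta → alpha ← kappa — nu:fork[blocks]; eta:collider[open]; mu:fork[blocks]; zeta:chain[blocks]; alpha:collider[blocks] ⇒ blocked
  2. eps → beta ← nu → eta ← mu → zeta → alpha ← kappa — beta:collider[blocks]; nu:fork[blocks]; eta:collider[open]; mu:fork[blocks]; zeta:chain[blocks]; alpha:collider[blocks] ⇒ blocked
  3. eps → eta ← mu → zeta → alpha ← kappa — eta:collider[open]; mu:fork[blocks]; zeta:chain[blocks]; alpha:collider[blocks] ⇒ blocked
  4. eps ← mu → zeta → alpha ← kappa — mu:fork[blocks]; zeta:chain[blocks]; alpha:collider[blocks] ⇒ blocked
  5. eps → zeta → alpha ← kappa — zeta:chain[blocks]; alpha:collider[blocks] ⇒ blocked
Every path is blocked, so eps and kappa are d-separated given {eta, mu, nu, zeta}.

Yes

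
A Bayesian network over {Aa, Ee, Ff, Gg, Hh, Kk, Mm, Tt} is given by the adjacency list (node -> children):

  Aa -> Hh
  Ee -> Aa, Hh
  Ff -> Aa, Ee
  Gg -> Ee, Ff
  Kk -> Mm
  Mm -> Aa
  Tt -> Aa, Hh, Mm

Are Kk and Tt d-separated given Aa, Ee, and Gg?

We examine all 6 paths between Kk and Tt:
Path 1: Kk → Mm ← Tt
  Mm is a collider and its descendant Aa is conditioned on, which opens it — no node blocks this path, so it is active.
Path 2: Kk → Mm → Aa ← Ee → Hh ← Tt
  Ee is a fork here and Ee is conditioned on, so the path is blocked at Ee.
Path 3: Kk → Mm → Aa ← Ff → Ee → Hh ← Tt
  Ee is a chain here and Ee is conditioned on, so the path is blocked at Ee.
Path 4: Kk → Mm → Aa ← Ff ← Gg → Ee → Hh ← Tt
  Gg is a fork here and Gg is conditioned on, so the path is blocked at Gg.
Path 5: Kk → Mm → Aa ← Tt
  Mm is a chain and Mm is not conditioned on; Aa is a collider and Aa is conditioned on, which opens it — no node blocks this path, so it is active.
Path 6: Kk → Mm → Aa → Hh ← Tt
  Aa is a chain here and Aa is conditioned on, so the path is blocked at Aa.
Because an active path exists, Kk and Tt are not d-separated.

No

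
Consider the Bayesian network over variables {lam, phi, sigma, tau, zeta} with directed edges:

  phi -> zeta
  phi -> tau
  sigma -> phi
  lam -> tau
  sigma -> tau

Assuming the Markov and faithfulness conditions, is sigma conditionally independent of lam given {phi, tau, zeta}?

No

2 paths connect sigma and lam; each must be blocked for d-separation to hold:
Path 1: sigma → phi → tau ← lam
  phi is a chain here and phi is conditioned on, so the path is blocked at phi.
Path 2: sigma → tau ← lam
  tau is a collider and tau is conditioned on, which opens it — no node blocks this path, so it is active.
Because an active path exists, sigma and lam are not d-separated.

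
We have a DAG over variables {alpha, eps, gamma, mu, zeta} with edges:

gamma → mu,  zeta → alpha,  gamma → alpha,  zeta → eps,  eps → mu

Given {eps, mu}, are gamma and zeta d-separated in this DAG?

There are 2 undirected paths between gamma and zeta; checking each against the conditioning set {eps, mu}:
  1. gamma → alpha ← zeta — alpha:collider[blocks] ⇒ blocked
  2. gamma → mu ← eps ← zeta — mu:collider[open]; eps:chain[blocks] ⇒ blocked
Since every path is blocked, d-separation holds.

Yes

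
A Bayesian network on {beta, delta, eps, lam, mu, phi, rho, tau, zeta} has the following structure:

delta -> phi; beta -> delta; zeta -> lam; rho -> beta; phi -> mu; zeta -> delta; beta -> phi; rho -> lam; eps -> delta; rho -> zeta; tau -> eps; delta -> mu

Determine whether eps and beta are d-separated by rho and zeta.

5 paths connect eps and beta; each must be blocked for d-separation to hold:
Path 1: eps → delta ← beta
  delta is a collider here and neither delta nor any of its descendants is conditioned on, so the collider stays closed — the path is blocked at delta.
Path 2: eps → delta → mu ← phi ← beta
  mu is a collider here and neither mu nor any of its descendants is conditioned on, so the collider stays closed — the path is blocked at mu.
Path 3: eps → delta → phi ← beta
  phi is a collider here and neither phi nor any of its descendants is conditioned on, so the collider stays closed — the path is blocked at phi.
Path 4: eps → delta ← zeta ← rho → beta
  delta is a collider here and neither delta nor any of its descendants is conditioned on, so the collider stays closed — the path is blocked at delta.
Path 5: eps → delta ← zeta → lam ← rho → beta
  delta is a collider here and neither delta nor any of its descendants is conditioned on, so the collider stays closed — the path is blocked at delta.
Since every path is blocked, d-separation holds.

Yes — eps and beta are d-separated given {rho, zeta}.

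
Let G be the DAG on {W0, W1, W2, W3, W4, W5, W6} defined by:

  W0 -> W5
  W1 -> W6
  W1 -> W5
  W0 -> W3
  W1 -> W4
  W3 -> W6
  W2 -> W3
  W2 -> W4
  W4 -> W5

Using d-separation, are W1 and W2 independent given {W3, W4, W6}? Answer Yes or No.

No — W1 and W2 are not d-separated given {W3, W4, W6}.

We examine all 6 paths between W1 and W2:
Path 1: W1 → W5 ← W0 → W3 ← W2
  W5 is a collider here and neither W5 nor any of its descendants is conditioned on, so the collider stays closed — the path is blocked at W5.
Path 2: W1 → W5 ← W4 ← W2
  W5 is a collider here and neither W5 nor any of its descendants is conditioned on, so the collider stays closed — the path is blocked at W5.
Path 3: W1 → W6 ← W3 ← W0 → W5 ← W4 ← W2
  W3 is a chain here and W3 is conditioned on, so the path is blocked at W3.
Path 4: W1 → W6 ← W3 ← W2
  W3 is a chain here and W3 is conditioned on, so the path is blocked at W3.
Path 5: W1 → W4 → W5 ← W0 → W3 ← W2
  W4 is a chain here and W4 is conditioned on, so the path is blocked at W4.
Path 6: W1 → W4 ← W2
  W4 is a collider and W4 is conditioned on, which opens it — no node blocks this path, so it is active.
At least one path is unblocked, so d-separation fails.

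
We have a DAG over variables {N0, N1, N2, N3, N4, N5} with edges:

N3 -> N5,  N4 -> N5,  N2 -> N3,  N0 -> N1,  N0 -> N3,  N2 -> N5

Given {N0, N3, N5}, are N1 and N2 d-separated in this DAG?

Yes

2 paths connect N1 and N2; each must be blocked for d-separation to hold:
  1. N1 ← N0 → N3 → N5 ← N2 — N0:fork[blocks]; N3:chain[blocks]; N5:collider[open] ⇒ blocked
  2. N1 ← N0 → N3 ← N2 — N0:fork[blocks]; N3:collider[open] ⇒ blocked
Since every path is blocked, d-separation holds.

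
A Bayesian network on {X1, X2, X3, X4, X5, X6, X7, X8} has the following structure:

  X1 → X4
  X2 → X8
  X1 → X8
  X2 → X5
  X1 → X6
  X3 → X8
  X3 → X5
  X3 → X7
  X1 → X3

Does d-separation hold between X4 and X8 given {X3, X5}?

No — X4 and X8 are not d-separated given {X3, X5}.

3 paths connect X4 and X8; each must be blocked for d-separation to hold:
  1. X4 ← X1 → X3 → X8 — X1:fork[open]; X3:chain[blocks] ⇒ blocked
  2. X4 ← X1 → X3 → X5 ← X2 → X8 — X1:fork[open]; X3:chain[blocks]; X5:collider[open]; X2:fork[open] ⇒ blocked
  3. X4 ← X1 → X8 — X1:fork[open] ⇒ active
Since the path X4 ← X1 → X8 is active, X4 and X8 are not d-separated given {X3, X5}.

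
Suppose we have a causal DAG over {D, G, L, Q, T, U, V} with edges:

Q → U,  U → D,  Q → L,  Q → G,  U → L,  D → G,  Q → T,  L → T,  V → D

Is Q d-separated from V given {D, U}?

Yes

There are 4 undirected paths between Q and V; checking each against the conditioning set {D, U}:
Path 1: Q → T ← L ← U → D ← V
  T is a collider here and neither T nor any of its descendants is conditioned on, so the collider stays closed — the path is blocked at T.
Path 2: Q → G ← D ← V
  G is a collider here and neither G nor any of its descendants is conditioned on, so the collider stays closed — the path is blocked at G.
Path 3: Q → L ← U → D ← V
  L is a collider here and neither L nor any of its descendants is conditioned on, so the collider stays closed — the path is blocked at L.
Path 4: Q → U → D ← V
  U is a chain here and U is conditioned on, so the path is blocked at U.
Every path is blocked, so Q and V are d-separated given {D, U}.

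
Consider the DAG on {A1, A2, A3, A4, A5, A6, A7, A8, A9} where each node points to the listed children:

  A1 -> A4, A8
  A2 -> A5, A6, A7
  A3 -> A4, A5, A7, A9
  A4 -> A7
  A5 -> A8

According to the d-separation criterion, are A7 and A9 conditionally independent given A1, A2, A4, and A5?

5 paths connect A7 and A9; each must be blocked for d-separation to hold:
  1. A7 ← A4 ← A1 → A8 ← A5 ← A3 → A9 — A4:chain[blocks]; A1:fork[blocks]; A8:collider[blocks]; A5:chain[blocks]; A3:fork[open] ⇒ blocked
  2. A7 ← A4 ← A3 → A9 — A4:chain[blocks]; A3:fork[open] ⇒ blocked
  3. A7 ← A2 → A5 ← A3 → A9 — A2:fork[blocks]; A5:collider[open]; A3:fork[open] ⇒ blocked
  4. A7 ← A2 → A5 → A8 ← A1 → A4 ← A3 → A9 — A2:fork[blocks]; A5:chain[blocks]; A8:collider[blocks]; A1:fork[blocks]; A4:collider[open]; A3:fork[open] ⇒ blocked
  5. A7 ← A3 → A9 — A3:fork[open] ⇒ active
At least one path is unblocked, so d-separation fails.

No — A7 and A9 are not d-separated given {A1, A2, A4, A5}.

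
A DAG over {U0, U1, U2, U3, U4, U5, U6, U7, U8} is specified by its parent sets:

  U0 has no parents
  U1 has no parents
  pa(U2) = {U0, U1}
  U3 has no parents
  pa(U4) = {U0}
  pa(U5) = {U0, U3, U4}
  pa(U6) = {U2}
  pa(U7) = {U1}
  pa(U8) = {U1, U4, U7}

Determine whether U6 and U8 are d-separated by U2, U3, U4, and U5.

4 paths connect U6 and U8; each must be blocked for d-separation to hold:
Path 1: U6 ← U2 ← U0 → U4 → U8
  U2 is a chain here and U2 is conditioned on, so the path is blocked at U2.
Path 2: U6 ← U2 ← U0 → U5 ← U4 → U8
  U2 is a chain here and U2 is conditioned on, so the path is blocked at U2.
Path 3: U6 ← U2 ← U1 → U8
  U2 is a chain here and U2 is conditioned on, so the path is blocked at U2.
Path 4: U6 ← U2 ← U1 → U7 → U8
  U2 is a chain here and U2 is conditioned on, so the path is blocked at U2.
Every path is blocked, so U6 and U8 are d-separated given {U2, U3, U4, U5}.

Yes — U6 and U8 are d-separated given {U2, U3, U4, U5}.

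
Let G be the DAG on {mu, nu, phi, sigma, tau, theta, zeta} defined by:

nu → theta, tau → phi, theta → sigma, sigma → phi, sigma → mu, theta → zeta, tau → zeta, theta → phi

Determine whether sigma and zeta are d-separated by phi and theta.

No

Enumerating the 4 paths from sigma to zeta and testing each for blocking by {phi, theta}:
  1. sigma ← theta → zeta — theta:fork[blocks] ⇒ blocked
  2. sigma ← theta → phi ← tau → zeta — theta:fork[blocks]; phi:collider[open]; tau:fork[open] ⇒ blocked
  3. sigma → phi ← tau → zeta — phi:collider[open]; tau:fork[open] ⇒ active
  4. sigma → phi ← theta → zeta — phi:collider[open]; theta:fork[blocks] ⇒ blocked
Since the path sigma → phi ← tau → zeta is active, sigma and zeta are not d-separated given {phi, theta}.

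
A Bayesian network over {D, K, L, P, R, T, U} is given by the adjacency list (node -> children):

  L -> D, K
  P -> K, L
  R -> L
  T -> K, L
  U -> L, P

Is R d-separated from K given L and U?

We examine all 4 paths between R and K:
Path 1: R → L → K
  L is a chain here and L is conditioned on, so the path is blocked at L.
Path 2: R → L ← P → K
  L is a collider and L is conditioned on, which opens it; P is a fork and P is not conditioned on — no node blocks this path, so it is active.
Path 3: R → L ← T → K
  L is a collider and L is conditioned on, which opens it; T is a fork and T is not conditioned on — no node blocks this path, so it is active.
Path 4: R → L ← U → P → K
  U is a fork here and U is conditioned on, so the path is blocked at U.
Since the path R → L ← P → K is active, R and K are not d-separated given {L, U}.

No — R and K are not d-separated given {L, U}.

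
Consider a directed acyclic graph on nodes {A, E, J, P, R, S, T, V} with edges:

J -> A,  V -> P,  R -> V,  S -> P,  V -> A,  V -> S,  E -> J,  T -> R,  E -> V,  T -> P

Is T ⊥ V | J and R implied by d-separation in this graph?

Yes

There are 3 undirected paths between T and V; checking each against the conditioning set {J, R}:
Path 1: T → P ← V
  P is a collider here and neither P nor any of its descendants is conditioned on, so the collider stays closed — the path is blocked at P.
Path 2: T → P ← S ← V
  P is a collider here and neither P nor any of its descendants is conditioned on, so the collider stays closed — the path is blocked at P.
Path 3: T → R → V
  R is a chain here and R is conditioned on, so the path is blocked at R.
Every path is blocked, so T and V are d-separated given {J, R}.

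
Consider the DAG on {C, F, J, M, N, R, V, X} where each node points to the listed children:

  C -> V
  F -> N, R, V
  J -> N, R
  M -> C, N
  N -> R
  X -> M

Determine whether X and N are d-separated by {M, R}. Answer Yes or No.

There are 4 undirected paths between X and N; checking each against the conditioning set {M, R}:
Path 1: X → M → N
  M is a chain here and M is conditioned on, so the path is blocked at M.
Path 2: X → M → C → V ← F → N
  M is a chain here and M is conditioned on, so the path is blocked at M.
Path 3: X → M → C → V ← F → R ← N
  M is a chain here and M is conditioned on, so the path is blocked at M.
Path 4: X → M → C → V ← F → R ← J → N
  M is a chain here and M is conditioned on, so the path is blocked at M.
Every path is blocked, so X and N are d-separated given {M, R}.

Yes — X and N are d-separated given {M, R}.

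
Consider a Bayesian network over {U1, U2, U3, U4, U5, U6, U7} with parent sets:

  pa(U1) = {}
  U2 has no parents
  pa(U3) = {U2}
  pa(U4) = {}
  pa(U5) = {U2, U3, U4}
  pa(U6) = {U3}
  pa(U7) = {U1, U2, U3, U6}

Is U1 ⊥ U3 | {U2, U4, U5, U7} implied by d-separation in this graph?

We examine all 4 paths between U1 and U3:
Path 1: U1 → U7 ← U2 → U5 ← U3
  U2 is a fork here and U2 is conditioned on, so the path is blocked at U2.
Path 2: U1 → U7 ← U2 → U3
  U2 is a fork here and U2 is conditioned on, so the path is blocked at U2.
Path 3: U1 → U7 ← U6 ← U3
  U7 is a collider and U7 is conditioned on, which opens it; U6 is a chain and U6 is not conditioned on — no node blocks this path, so it is active.
Path 4: U1 → U7 ← U3
  U7 is a collider and U7 is conditioned on, which opens it — no node blocks this path, so it is active.
At least one path is unblocked, so d-separation fails.

No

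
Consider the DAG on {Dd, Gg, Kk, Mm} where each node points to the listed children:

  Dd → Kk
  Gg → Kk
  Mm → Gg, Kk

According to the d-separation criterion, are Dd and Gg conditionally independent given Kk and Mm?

No

2 paths connect Dd and Gg; each must be blocked for d-separation to hold:
  1. Dd → Kk ← Mm → Gg — Kk:collider[open]; Mm:fork[blocks] ⇒ blocked
  2. Dd → Kk ← Gg — Kk:collider[open] ⇒ active
Because an active path exists, Dd and Gg are not d-separated.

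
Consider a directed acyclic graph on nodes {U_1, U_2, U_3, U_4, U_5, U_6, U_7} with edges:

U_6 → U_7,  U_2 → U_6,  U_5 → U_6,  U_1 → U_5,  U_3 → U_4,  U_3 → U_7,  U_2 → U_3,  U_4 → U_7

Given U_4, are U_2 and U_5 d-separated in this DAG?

3 paths connect U_2 and U_5; each must be blocked for d-separation to hold:
  1. U_2 → U_6 ← U_5 — U_6:collider[blocks] ⇒ blocked
  2. U_2 → U_3 → U_7 ← U_6 ← U_5 — U_3:chain[open]; U_7:collider[blocks]; U_6:chain[open] ⇒ blocked
  3. U_2 → U_3 → U_4 → U_7 ← U_6 ← U_5 — U_3:chain[open]; U_4:chain[blocks]; U_7:collider[blocks]; U_6:chain[open] ⇒ blocked
Every path is blocked, so U_2 and U_5 are d-separated given {U_4}.

Yes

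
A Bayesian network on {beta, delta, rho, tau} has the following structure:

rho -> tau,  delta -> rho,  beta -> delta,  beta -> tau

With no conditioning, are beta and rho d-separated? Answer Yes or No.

No

There are 2 undirected paths between beta and rho; checking each against the conditioning set ∅:
Path 1: beta → tau ← rho
  tau is a collider here and neither tau nor any of its descendants is conditioned on, so the collider stays closed — the path is blocked at tau.
Path 2: beta → delta → rho
  delta is a chain and delta is not conditioned on — no node blocks this path, so it is active.
At least one path is unblocked, so d-separation fails.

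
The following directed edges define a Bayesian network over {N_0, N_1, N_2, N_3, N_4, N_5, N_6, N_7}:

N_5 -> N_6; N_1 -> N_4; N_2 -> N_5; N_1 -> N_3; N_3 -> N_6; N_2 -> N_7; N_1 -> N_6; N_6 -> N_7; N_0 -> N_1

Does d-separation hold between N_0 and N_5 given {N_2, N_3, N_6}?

No

Enumerating the 4 paths from N_0 to N_5 and testing each for blocking by {N_2, N_3, N_6}:
Path 1: N_0 → N_1 → N_3 → N_6 → N_7 ← N_2 → N_5
  N_3 is a chain here and N_3 is conditioned on, so the path is blocked at N_3.
Path 2: N_0 → N_1 → N_3 → N_6 ← N_5
  N_3 is a chain here and N_3 is conditioned on, so the path is blocked at N_3.
Path 3: N_0 → N_1 → N_6 → N_7 ← N_2 → N_5
  N_6 is a chain here and N_6 is conditioned on, so the path is blocked at N_6.
Path 4: N_0 → N_1 → N_6 ← N_5
  N_1 is a chain and N_1 is not conditioned on; N_6 is a collider and N_6 is conditioned on, which opens it — no node blocks this path, so it is active.
Because an active path exists, N_0 and N_5 are not d-separated.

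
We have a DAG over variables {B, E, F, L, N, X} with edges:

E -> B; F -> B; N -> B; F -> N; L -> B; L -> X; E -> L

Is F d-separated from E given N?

We examine all 4 paths between F and E:
  1. F → B ← E — B:collider[blocks] ⇒ blocked
  2. F → B ← L ← E — B:collider[blocks]; L:chain[open] ⇒ blocked
  3. F → N → B ← E — N:chain[blocks]; B:collider[blocks] ⇒ blocked
  4. F → N → B ← L ← E — N:chain[blocks]; B:collider[blocks]; L:chain[open] ⇒ blocked
All paths are blocked; F ⊥ E | {N} holds.

Yes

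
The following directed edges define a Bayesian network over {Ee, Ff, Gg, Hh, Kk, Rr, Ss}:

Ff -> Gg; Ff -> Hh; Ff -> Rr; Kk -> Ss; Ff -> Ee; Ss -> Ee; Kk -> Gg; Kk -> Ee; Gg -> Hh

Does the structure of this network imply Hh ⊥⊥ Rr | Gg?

No

4 paths connect Hh and Rr; each must be blocked for d-separation to hold:
Path 1: Hh ← Gg ← Ff → Rr
  Gg is a chain here and Gg is conditioned on, so the path is blocked at Gg.
Path 2: Hh ← Gg ← Kk → Ee ← Ff → Rr
  Gg is a chain here and Gg is conditioned on, so the path is blocked at Gg.
Path 3: Hh ← Gg ← Kk → Ss → Ee ← Ff → Rr
  Gg is a chain here and Gg is conditioned on, so the path is blocked at Gg.
Path 4: Hh ← Ff → Rr
  Ff is a fork and Ff is not conditioned on — no node blocks this path, so it is active.
Because an active path exists, Hh and Rr are not d-separated.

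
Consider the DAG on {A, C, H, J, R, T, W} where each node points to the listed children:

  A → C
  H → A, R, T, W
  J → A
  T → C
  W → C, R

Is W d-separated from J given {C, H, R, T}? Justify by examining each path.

No

6 paths connect W and J; each must be blocked for d-separation to hold:
Path 1: W → R ← H → T → C ← A ← J
  H is a fork here and H is conditioned on, so the path is blocked at H.
Path 2: W → R ← H → A ← J
  H is a fork here and H is conditioned on, so the path is blocked at H.
Path 3: W → C ← T ← H → A ← J
  T is a chain here and T is conditioned on, so the path is blocked at T.
Path 4: W → C ← A ← J
  C is a collider and C is conditioned on, which opens it; A is a chain and A is not conditioned on — no node blocks this path, so it is active.
Path 5: W ← H → T → C ← A ← J
  H is a fork here and H is conditioned on, so the path is blocked at H.
Path 6: W ← H → A ← J
  H is a fork here and H is conditioned on, so the path is blocked at H.
Because an active path exists, W and J are not d-separated.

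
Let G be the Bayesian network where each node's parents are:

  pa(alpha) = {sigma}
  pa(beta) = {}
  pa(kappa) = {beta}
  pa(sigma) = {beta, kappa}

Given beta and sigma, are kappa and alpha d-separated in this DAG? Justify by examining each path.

Enumerating the 2 paths from kappa to alpha and testing each for blocking by {beta, sigma}:
Path 1: kappa ← beta → sigma → alpha
  beta is a fork here and beta is conditioned on, so the path is blocked at beta.
Path 2: kappa → sigma → alpha
  sigma is a chain here and sigma is conditioned on, so the path is blocked at sigma.
Since every path is blocked, d-separation holds.

Yes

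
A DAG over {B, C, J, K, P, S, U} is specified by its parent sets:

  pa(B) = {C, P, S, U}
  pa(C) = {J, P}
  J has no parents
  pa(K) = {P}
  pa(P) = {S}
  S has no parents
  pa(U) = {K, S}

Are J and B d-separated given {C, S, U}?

There are 6 undirected paths between J and B; checking each against the conditioning set {C, S, U}:
Path 1: J → C → B
  C is a chain here and C is conditioned on, so the path is blocked at C.
Path 2: J → C ← P → B
  C is a collider and C is conditioned on, which opens it; P is a fork and P is not conditioned on — no node blocks this path, so it is active.
Path 3: J → C ← P → K → U → B
  U is a chain here and U is conditioned on, so the path is blocked at U.
Path 4: J → C ← P → K → U ← S → B
  S is a fork here and S is conditioned on, so the path is blocked at S.
Path 5: J → C ← P ← S → B
  S is a fork here and S is conditioned on, so the path is blocked at S.
Path 6: J → C ← P ← S → U → B
  S is a fork here and S is conditioned on, so the path is blocked at S.
Because an active path exists, J and B are not d-separated.

No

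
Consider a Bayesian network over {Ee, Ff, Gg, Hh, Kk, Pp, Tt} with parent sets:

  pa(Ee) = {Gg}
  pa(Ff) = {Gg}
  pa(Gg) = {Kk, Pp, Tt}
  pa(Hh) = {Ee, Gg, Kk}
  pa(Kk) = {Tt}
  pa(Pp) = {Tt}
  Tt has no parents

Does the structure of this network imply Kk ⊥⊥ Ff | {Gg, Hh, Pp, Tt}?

Yes — Kk and Ff are d-separated given {Gg, Hh, Pp, Tt}.

We examine all 5 paths between Kk and Ff:
  1. Kk → Hh ← Ee ← Gg → Ff — Hh:collider[open]; Ee:chain[open]; Gg:fork[blocks] ⇒ blocked
  2. Kk → Hh ← Gg → Ff — Hh:collider[open]; Gg:fork[blocks] ⇒ blocked
  3. Kk → Gg → Ff — Gg:chain[blocks] ⇒ blocked
  4. Kk ← Tt → Gg → Ff — Tt:fork[blocks]; Gg:chain[blocks] ⇒ blocked
  5. Kk ← Tt → Pp → Gg → Ff — Tt:fork[blocks]; Pp:chain[blocks]; Gg:chain[blocks] ⇒ blocked
Every path is blocked, so Kk and Ff are d-separated given {Gg, Hh, Pp, Tt}.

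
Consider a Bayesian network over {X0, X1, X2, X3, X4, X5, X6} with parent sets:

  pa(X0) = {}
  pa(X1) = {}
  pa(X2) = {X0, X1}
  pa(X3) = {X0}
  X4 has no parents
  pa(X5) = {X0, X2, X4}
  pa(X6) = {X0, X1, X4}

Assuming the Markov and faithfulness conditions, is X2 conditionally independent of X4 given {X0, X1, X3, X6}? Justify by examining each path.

There are 6 undirected paths between X2 and X4; checking each against the conditioning set {X0, X1, X3, X6}:
Path 1: X2 ← X0 → X6 ← X4
  X0 is a fork here and X0 is conditioned on, so the path is blocked at X0.
Path 2: X2 ← X0 → X5 ← X4
  X0 is a fork here and X0 is conditioned on, so the path is blocked at X0.
Path 3: X2 ← X1 → X6 ← X0 → X5 ← X4
  X1 is a fork here and X1 is conditioned on, so the path is blocked at X1.
Path 4: X2 ← X1 → X6 ← X4
  X1 is a fork here and X1 is conditioned on, so the path is blocked at X1.
Path 5: X2 → X5 ← X0 → X6 ← X4
  X5 is a collider here and neither X5 nor any of its descendants is conditioned on, so the collider stays closed — the path is blocked at X5.
Path 6: X2 → X5 ← X4
  X5 is a collider here and neither X5 nor any of its descendants is conditioned on, so the collider stays closed — the path is blocked at X5.
Since every path is blocked, d-separation holds.

Yes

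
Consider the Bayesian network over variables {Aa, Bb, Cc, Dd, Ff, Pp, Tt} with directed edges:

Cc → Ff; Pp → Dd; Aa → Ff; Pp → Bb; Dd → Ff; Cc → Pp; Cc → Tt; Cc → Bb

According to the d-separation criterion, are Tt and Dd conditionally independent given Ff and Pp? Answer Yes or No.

No

We examine all 3 paths between Tt and Dd:
  1. Tt ← Cc → Ff ← Dd — Cc:fork[open]; Ff:collider[open] ⇒ active
  2. Tt ← Cc → Pp → Dd — Cc:fork[open]; Pp:chain[blocks] ⇒ blocked
  3. Tt ← Cc → Bb ← Pp → Dd — Cc:fork[open]; Bb:collider[blocks]; Pp:fork[blocks] ⇒ blocked
Because an active path exists, Tt and Dd are not d-separated.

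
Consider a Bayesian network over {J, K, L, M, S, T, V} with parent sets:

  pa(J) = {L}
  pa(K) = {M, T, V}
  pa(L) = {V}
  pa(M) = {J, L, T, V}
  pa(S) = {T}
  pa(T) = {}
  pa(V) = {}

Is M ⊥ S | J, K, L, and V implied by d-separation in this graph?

There are 5 undirected paths between M and S; checking each against the conditioning set {J, K, L, V}:
Path 1: M → K ← T → S
  K is a collider and K is conditioned on, which opens it; T is a fork and T is not conditioned on — no node blocks this path, so it is active.
Path 2: M ← T → S
  T is a fork and T is not conditioned on — no node blocks this path, so it is active.
Path 3: M ← V → K ← T → S
  V is a fork here and V is conditioned on, so the path is blocked at V.
Path 4: M ← J ← L ← V → K ← T → S
  J is a chain here and J is conditioned on, so the path is blocked at J.
Path 5: M ← L ← V → K ← T → S
  L is a chain here and L is conditioned on, so the path is blocked at L.
At least one path is unblocked, so d-separation fails.

No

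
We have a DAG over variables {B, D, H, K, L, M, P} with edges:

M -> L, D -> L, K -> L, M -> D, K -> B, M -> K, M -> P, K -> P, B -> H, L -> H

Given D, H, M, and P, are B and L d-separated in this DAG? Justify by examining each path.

No

We examine all 6 paths between B and L:
Path 1: B → H ← L
  H is a collider and H is conditioned on, which opens it — no node blocks this path, so it is active.
Path 2: B ← K → P ← M → D → L
  M is a fork here and M is conditioned on, so the path is blocked at M.
Path 3: B ← K → P ← M → L
  M is a fork here and M is conditioned on, so the path is blocked at M.
Path 4: B ← K ← M → D → L
  M is a fork here and M is conditioned on, so the path is blocked at M.
Path 5: B ← K ← M → L
  M is a fork here and M is conditioned on, so the path is blocked at M.
Path 6: B ← K → L
  K is a fork and K is not conditioned on — no node blocks this path, so it is active.
At least one path is unblocked, so d-separation fails.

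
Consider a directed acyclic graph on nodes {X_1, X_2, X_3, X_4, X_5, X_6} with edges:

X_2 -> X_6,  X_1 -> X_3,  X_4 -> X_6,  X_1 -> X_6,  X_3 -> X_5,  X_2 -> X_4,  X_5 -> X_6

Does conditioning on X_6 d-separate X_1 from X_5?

No

2 paths connect X_1 and X_5; each must be blocked for d-separation to hold:
Path 1: X_1 → X_6 ← X_5
  X_6 is a collider and X_6 is conditioned on, which opens it — no node blocks this path, so it is active.
Path 2: X_1 → X_3 → X_5
  X_3 is a chain and X_3 is not conditioned on — no node blocks this path, so it is active.
Because an active path exists, X_1 and X_5 are not d-separated.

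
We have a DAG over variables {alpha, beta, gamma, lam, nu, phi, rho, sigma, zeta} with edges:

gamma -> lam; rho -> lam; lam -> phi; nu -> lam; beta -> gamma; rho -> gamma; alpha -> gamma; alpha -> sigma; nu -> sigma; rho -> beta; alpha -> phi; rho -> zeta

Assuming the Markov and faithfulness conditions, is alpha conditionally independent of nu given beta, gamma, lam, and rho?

Yes

Enumerating the 5 paths from alpha to nu and testing each for blocking by {beta, gamma, lam, rho}:
  1. alpha → gamma ← beta ← rho → lam ← nu — gamma:collider[open]; beta:chain[blocks]; rho:fork[blocks]; lam:collider[open] ⇒ blocked
  2. alpha → gamma → lam ← nu — gamma:chain[blocks]; lam:collider[open] ⇒ blocked
  3. alpha → gamma ← rho → lam ← nu — gamma:collider[open]; rho:fork[blocks]; lam:collider[open] ⇒ blocked
  4. alpha → phi ← lam ← nu — phi:collider[blocks]; lam:chain[blocks] ⇒ blocked
  5. alpha → sigma ← nu — sigma:collider[blocks] ⇒ blocked
All paths are blocked; alpha ⊥ nu | {beta, gamma, lam, rho} holds.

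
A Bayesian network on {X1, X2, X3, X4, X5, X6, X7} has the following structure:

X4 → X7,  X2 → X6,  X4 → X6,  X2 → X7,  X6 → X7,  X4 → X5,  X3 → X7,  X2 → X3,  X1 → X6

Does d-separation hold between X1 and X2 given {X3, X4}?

Yes

Enumerating the 5 paths from X1 to X2 and testing each for blocking by {X3, X4}:
Path 1: X1 → X6 ← X2
  X6 is a collider here and neither X6 nor any of its descendants is conditioned on, so the collider stays closed — the path is blocked at X6.
Path 2: X1 → X6 → X7 ← X3 ← X2
  X7 is a collider here and neither X7 nor any of its descendants is conditioned on, so the collider stays closed — the path is blocked at X7.
Path 3: X1 → X6 → X7 ← X2
  X7 is a collider here and neither X7 nor any of its descendants is conditioned on, so the collider stays closed — the path is blocked at X7.
Path 4: X1 → X6 ← X4 → X7 ← X3 ← X2
  X6 is a collider here and neither X6 nor any of its descendants is conditioned on, so the collider stays closed — the path is blocked at X6.
Path 5: X1 → X6 ← X4 → X7 ← X2
  X6 is a collider here and neither X6 nor any of its descendants is conditioned on, so the collider stays closed — the path is blocked at X6.
Since every path is blocked, d-separation holds.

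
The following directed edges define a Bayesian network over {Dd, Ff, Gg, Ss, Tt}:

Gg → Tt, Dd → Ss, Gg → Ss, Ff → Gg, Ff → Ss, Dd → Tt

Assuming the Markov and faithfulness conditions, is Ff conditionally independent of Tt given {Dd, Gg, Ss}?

4 paths connect Ff and Tt; each must be blocked for d-separation to hold:
Path 1: Ff → Gg → Tt
  Gg is a chain here and Gg is conditioned on, so the path is blocked at Gg.
Path 2: Ff → Gg → Ss ← Dd → Tt
  Gg is a chain here and Gg is conditioned on, so the path is blocked at Gg.
Path 3: Ff → Ss ← Dd → Tt
  Dd is a fork here and Dd is conditioned on, so the path is blocked at Dd.
Path 4: Ff → Ss ← Gg → Tt
  Gg is a fork here and Gg is conditioned on, so the path is blocked at Gg.
Every path is blocked, so Ff and Tt are d-separated given {Dd, Gg, Ss}.

Yes — Ff and Tt are d-separated given {Dd, Gg, Ss}.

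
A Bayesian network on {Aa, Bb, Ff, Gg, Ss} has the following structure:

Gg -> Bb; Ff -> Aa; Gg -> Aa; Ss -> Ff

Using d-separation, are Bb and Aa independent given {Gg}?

Only one path connects Bb and Aa:
Path 1: Bb ← Gg → Aa
  Gg is a fork here and Gg is conditioned on, so the path is blocked at Gg.
Every path is blocked, so Bb and Aa are d-separated given {Gg}.

Yes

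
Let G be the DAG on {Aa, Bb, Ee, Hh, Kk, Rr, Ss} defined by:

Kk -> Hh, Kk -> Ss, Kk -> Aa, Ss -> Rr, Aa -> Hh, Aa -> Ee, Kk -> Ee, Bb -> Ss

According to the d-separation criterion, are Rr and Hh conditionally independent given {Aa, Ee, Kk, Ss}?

3 paths connect Rr and Hh; each must be blocked for d-separation to hold:
Path 1: Rr ← Ss ← Kk → Ee ← Aa → Hh
  Ss is a chain here and Ss is conditioned on, so the path is blocked at Ss.
Path 2: Rr ← Ss ← Kk → Hh
  Ss is a chain here and Ss is conditioned on, so the path is blocked at Ss.
Path 3: Rr ← Ss ← Kk → Aa → Hh
  Ss is a chain here and Ss is conditioned on, so the path is blocked at Ss.
Every path is blocked, so Rr and Hh are d-separated given {Aa, Ee, Kk, Ss}.

Yes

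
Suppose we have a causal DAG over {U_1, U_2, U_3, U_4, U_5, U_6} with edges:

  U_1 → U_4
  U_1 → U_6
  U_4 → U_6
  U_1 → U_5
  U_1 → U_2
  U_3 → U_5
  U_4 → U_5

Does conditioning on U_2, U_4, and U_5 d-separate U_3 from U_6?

No — U_3 and U_6 are not d-separated given {U_2, U_4, U_5}.

We examine all 4 paths between U_3 and U_6:
Path 1: U_3 → U_5 ← U_4 ← U_1 → U_6
  U_4 is a chain here and U_4 is conditioned on, so the path is blocked at U_4.
Path 2: U_3 → U_5 ← U_4 → U_6
  U_4 is a fork here and U_4 is conditioned on, so the path is blocked at U_4.
Path 3: U_3 → U_5 ← U_1 → U_4 → U_6
  U_4 is a chain here and U_4 is conditioned on, so the path is blocked at U_4.
Path 4: U_3 → U_5 ← U_1 → U_6
  U_5 is a collider and U_5 is conditioned on, which opens it; U_1 is a fork and U_1 is not conditioned on — no node blocks this path, so it is active.
Because an active path exists, U_3 and U_6 are not d-separated.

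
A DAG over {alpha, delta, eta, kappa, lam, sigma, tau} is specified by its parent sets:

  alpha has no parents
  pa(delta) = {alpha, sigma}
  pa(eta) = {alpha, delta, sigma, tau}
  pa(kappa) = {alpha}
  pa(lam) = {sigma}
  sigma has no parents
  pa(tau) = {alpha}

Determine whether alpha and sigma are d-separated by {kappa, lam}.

We examine all 6 paths between alpha and sigma:
  1. alpha → delta → eta ← sigma — delta:chain[open]; eta:collider[blocks] ⇒ blocked
  2. alpha → delta ← sigma — delta:collider[blocks] ⇒ blocked
  3. alpha → eta ← delta ← sigma — eta:collider[blocks]; delta:chain[open] ⇒ blocked
  4. alpha → eta ← sigma — eta:collider[blocks] ⇒ blocked
  5. alpha → tau → eta ← delta ← sigma — tau:chain[open]; eta:collider[blocks]; delta:chain[open] ⇒ blocked
  6. alpha → tau → eta ← sigma — tau:chain[open]; eta:collider[blocks] ⇒ blocked
Every path is blocked, so alpha and sigma are d-separated given {kappa, lam}.

Yes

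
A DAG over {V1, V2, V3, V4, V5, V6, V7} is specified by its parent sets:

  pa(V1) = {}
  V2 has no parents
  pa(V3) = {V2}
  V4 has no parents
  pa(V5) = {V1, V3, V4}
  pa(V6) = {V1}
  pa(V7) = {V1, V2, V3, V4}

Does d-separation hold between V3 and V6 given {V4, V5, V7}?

6 paths connect V3 and V6; each must be blocked for d-separation to hold:
Path 1: V3 → V7 ← V4 → V5 ← V1 → V6
  V4 is a fork here and V4 is conditioned on, so the path is blocked at V4.
Path 2: V3 → V7 ← V1 → V6
  V7 is a collider and V7 is conditioned on, which opens it; V1 is a fork and V1 is not conditioned on — no node blocks this path, so it is active.
Path 3: V3 → V5 ← V4 → V7 ← V1 → V6
  V4 is a fork here and V4 is conditioned on, so the path is blocked at V4.
Path 4: V3 → V5 ← V1 → V6
  V5 is a collider and V5 is conditioned on, which opens it; V1 is a fork and V1 is not conditioned on — no node blocks this path, so it is active.
Path 5: V3 ← V2 → V7 ← V4 → V5 ← V1 → V6
  V4 is a fork here and V4 is conditioned on, so the path is blocked at V4.
Path 6: V3 ← V2 → V7 ← V1 → V6
  V2 is a fork and V2 is not conditioned on; V7 is a collider and V7 is conditioned on, which opens it; V1 is a fork and V1 is not conditioned on — no node blocks this path, so it is active.
Because an active path exists, V3 and V6 are not d-separated.

No — V3 and V6 are not d-separated given {V4, V5, V7}.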